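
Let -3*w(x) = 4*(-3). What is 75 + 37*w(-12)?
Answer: 223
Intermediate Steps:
w(x) = 4 (w(x) = -4*(-3)/3 = -1/3*(-12) = 4)
75 + 37*w(-12) = 75 + 37*4 = 75 + 148 = 223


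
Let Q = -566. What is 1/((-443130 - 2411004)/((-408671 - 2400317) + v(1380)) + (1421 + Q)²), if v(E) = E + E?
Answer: 1403114/1025712838917 ≈ 1.3679e-6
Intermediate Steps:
v(E) = 2*E
1/((-443130 - 2411004)/((-408671 - 2400317) + v(1380)) + (1421 + Q)²) = 1/((-443130 - 2411004)/((-408671 - 2400317) + 2*1380) + (1421 - 566)²) = 1/(-2854134/(-2808988 + 2760) + 855²) = 1/(-2854134/(-2806228) + 731025) = 1/(-2854134*(-1/2806228) + 731025) = 1/(1427067/1403114 + 731025) = 1/(1025712838917/1403114) = 1403114/1025712838917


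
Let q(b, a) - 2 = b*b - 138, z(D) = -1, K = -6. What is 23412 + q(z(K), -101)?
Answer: 23277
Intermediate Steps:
q(b, a) = -136 + b² (q(b, a) = 2 + (b*b - 138) = 2 + (b² - 138) = 2 + (-138 + b²) = -136 + b²)
23412 + q(z(K), -101) = 23412 + (-136 + (-1)²) = 23412 + (-136 + 1) = 23412 - 135 = 23277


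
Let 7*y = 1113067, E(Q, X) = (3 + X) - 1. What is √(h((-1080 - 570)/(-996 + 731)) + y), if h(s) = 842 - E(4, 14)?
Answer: √7831943/7 ≈ 399.79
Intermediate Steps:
E(Q, X) = 2 + X
y = 1113067/7 (y = (⅐)*1113067 = 1113067/7 ≈ 1.5901e+5)
h(s) = 826 (h(s) = 842 - (2 + 14) = 842 - 1*16 = 842 - 16 = 826)
√(h((-1080 - 570)/(-996 + 731)) + y) = √(826 + 1113067/7) = √(1118849/7) = √7831943/7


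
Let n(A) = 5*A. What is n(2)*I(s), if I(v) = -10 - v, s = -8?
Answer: -20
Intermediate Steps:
n(2)*I(s) = (5*2)*(-10 - 1*(-8)) = 10*(-10 + 8) = 10*(-2) = -20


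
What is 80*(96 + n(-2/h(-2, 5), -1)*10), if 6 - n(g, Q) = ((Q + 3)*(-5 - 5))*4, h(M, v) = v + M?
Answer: 76480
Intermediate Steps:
h(M, v) = M + v
n(g, Q) = 126 + 40*Q (n(g, Q) = 6 - (Q + 3)*(-5 - 5)*4 = 6 - (3 + Q)*(-10)*4 = 6 - (-30 - 10*Q)*4 = 6 - (-120 - 40*Q) = 6 + (120 + 40*Q) = 126 + 40*Q)
80*(96 + n(-2/h(-2, 5), -1)*10) = 80*(96 + (126 + 40*(-1))*10) = 80*(96 + (126 - 40)*10) = 80*(96 + 86*10) = 80*(96 + 860) = 80*956 = 76480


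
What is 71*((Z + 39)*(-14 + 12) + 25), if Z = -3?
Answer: -3337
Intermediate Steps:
71*((Z + 39)*(-14 + 12) + 25) = 71*((-3 + 39)*(-14 + 12) + 25) = 71*(36*(-2) + 25) = 71*(-72 + 25) = 71*(-47) = -3337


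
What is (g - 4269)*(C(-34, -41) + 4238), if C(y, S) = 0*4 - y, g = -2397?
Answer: -28477152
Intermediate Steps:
C(y, S) = -y (C(y, S) = 0 - y = -y)
(g - 4269)*(C(-34, -41) + 4238) = (-2397 - 4269)*(-1*(-34) + 4238) = -6666*(34 + 4238) = -6666*4272 = -28477152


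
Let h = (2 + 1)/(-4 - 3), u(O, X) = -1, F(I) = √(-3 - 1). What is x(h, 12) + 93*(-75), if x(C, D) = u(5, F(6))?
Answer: -6976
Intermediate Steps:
F(I) = 2*I (F(I) = √(-4) = 2*I)
h = -3/7 (h = 3/(-7) = 3*(-⅐) = -3/7 ≈ -0.42857)
x(C, D) = -1
x(h, 12) + 93*(-75) = -1 + 93*(-75) = -1 - 6975 = -6976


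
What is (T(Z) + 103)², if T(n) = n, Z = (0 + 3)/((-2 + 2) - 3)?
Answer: 10404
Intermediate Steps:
Z = -1 (Z = 3/(0 - 3) = 3/(-3) = 3*(-⅓) = -1)
(T(Z) + 103)² = (-1 + 103)² = 102² = 10404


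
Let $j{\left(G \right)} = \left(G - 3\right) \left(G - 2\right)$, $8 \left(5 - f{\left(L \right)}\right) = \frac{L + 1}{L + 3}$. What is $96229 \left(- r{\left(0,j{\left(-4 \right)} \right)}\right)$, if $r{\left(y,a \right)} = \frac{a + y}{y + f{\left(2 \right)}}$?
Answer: $- \frac{161664720}{197} \approx -8.2063 \cdot 10^{5}$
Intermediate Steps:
$f{\left(L \right)} = 5 - \frac{1 + L}{8 \left(3 + L\right)}$ ($f{\left(L \right)} = 5 - \frac{\left(L + 1\right) \frac{1}{L + 3}}{8} = 5 - \frac{\left(1 + L\right) \frac{1}{3 + L}}{8} = 5 - \frac{\frac{1}{3 + L} \left(1 + L\right)}{8} = 5 - \frac{1 + L}{8 \left(3 + L\right)}$)
$j{\left(G \right)} = \left(-3 + G\right) \left(-2 + G\right)$
$r{\left(y,a \right)} = \frac{a + y}{\frac{197}{40} + y}$ ($r{\left(y,a \right)} = \frac{a + y}{y + \frac{119 + 39 \cdot 2}{8 \left(3 + 2\right)}} = \frac{a + y}{y + \frac{119 + 78}{8 \cdot 5}} = \frac{a + y}{y + \frac{1}{8} \cdot \frac{1}{5} \cdot 197} = \frac{a + y}{y + \frac{197}{40}} = \frac{a + y}{\frac{197}{40} + y}$)
$96229 \left(- r{\left(0,j{\left(-4 \right)} \right)}\right) = 96229 \left(- \frac{40 \left(\left(6 + \left(-4\right)^{2} - -20\right) + 0\right)}{197 + 40 \cdot 0}\right) = 96229 \left(- \frac{40 \left(\left(6 + 16 + 20\right) + 0\right)}{197 + 0}\right) = 96229 \left(- \frac{40 \left(42 + 0\right)}{197}\right) = 96229 \left(- \frac{40 \cdot 42}{197}\right) = 96229 \left(\left(-1\right) \frac{1680}{197}\right) = 96229 \left(- \frac{1680}{197}\right) = - \frac{161664720}{197}$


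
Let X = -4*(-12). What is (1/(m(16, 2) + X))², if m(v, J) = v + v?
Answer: 1/6400 ≈ 0.00015625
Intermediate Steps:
X = 48
m(v, J) = 2*v
(1/(m(16, 2) + X))² = (1/(2*16 + 48))² = (1/(32 + 48))² = (1/80)² = 1/6400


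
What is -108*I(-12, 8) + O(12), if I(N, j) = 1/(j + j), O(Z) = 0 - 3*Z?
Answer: -171/4 ≈ -42.750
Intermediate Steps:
O(Z) = -3*Z
I(N, j) = 1/(2*j)
-108*I(-12, 8) + O(12) = -54/8 - 3*12 = -54/8 - 36 = -108*1/16 - 36 = -27/4 - 36 = -171/4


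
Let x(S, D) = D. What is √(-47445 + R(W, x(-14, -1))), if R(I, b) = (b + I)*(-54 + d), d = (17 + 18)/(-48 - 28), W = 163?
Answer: I*√81250422/38 ≈ 237.21*I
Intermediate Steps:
d = -35/76 (d = 35/(-76) = 35*(-1/76) = -35/76 ≈ -0.46053)
R(I, b) = -4139*I/76 - 4139*b/76 (R(I, b) = (b + I)*(-54 - 35/76) = (I + b)*(-4139/76) = -4139*I/76 - 4139*b/76)
√(-47445 + R(W, x(-14, -1))) = √(-47445 + (-4139/76*163 - 4139/76*(-1))) = √(-47445 + (-674657/76 + 4139/76)) = √(-47445 - 335259/38) = √(-2138169/38) = I*√81250422/38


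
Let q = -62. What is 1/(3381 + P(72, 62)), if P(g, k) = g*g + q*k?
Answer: 1/4721 ≈ 0.00021182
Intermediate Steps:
P(g, k) = g² - 62*k (P(g, k) = g*g - 62*k = g² - 62*k)
1/(3381 + P(72, 62)) = 1/(3381 + (72² - 62*62)) = 1/(3381 + (5184 - 3844)) = 1/(3381 + 1340) = 1/4721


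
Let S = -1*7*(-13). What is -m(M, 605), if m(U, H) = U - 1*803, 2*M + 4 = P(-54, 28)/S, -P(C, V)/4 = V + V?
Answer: 10481/13 ≈ 806.23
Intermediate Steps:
S = 91 (S = -7*(-13) = 91)
P(C, V) = -8*V (P(C, V) = -4*(V + V) = -8*V)
M = -42/13 (M = -2 + (-8*28/91)/2 = -2 + (-224*1/91)/2 = -2 + (½)*(-32/13) = -2 - 16/13 = -42/13 ≈ -3.2308)
m(U, H) = -803 + U (m(U, H) = U - 803 = -803 + U)
-m(M, 605) = -(-803 - 42/13) = -1*(-10481/13) = 10481/13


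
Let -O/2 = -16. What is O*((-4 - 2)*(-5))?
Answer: 960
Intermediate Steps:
O = 32 (O = -2*(-16) = 32)
O*((-4 - 2)*(-5)) = 32*((-4 - 2)*(-5)) = 32*(-6*(-5)) = 32*30 = 960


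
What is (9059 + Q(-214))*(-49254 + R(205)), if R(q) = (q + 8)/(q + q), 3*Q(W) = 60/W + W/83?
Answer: -1624490690385641/3641210 ≈ -4.4614e+8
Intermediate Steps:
Q(W) = 20/W + W/249 (Q(W) = (60/W + W/83)/3 = 20/W + W/249)
R(q) = (8 + q)/(2*q) (R(q) = (8 + q)/((2*q)) = (8 + q)*(1/(2*q)) = (8 + q)/(2*q))
(9059 + Q(-214))*(-49254 + R(205)) = (9059 + (20/(-214) + (1/249)*(-214)))*(-49254 + (½)*(8 + 205)/205) = (9059 + (20*(-1/214) - 214/249))*(-49254 + (½)*(1/205)*213) = (9059 + (-10/107 - 214/249))*(-49254 + 213/410) = (9059 - 25388/26643)*(-20193927/410) = (241333549/26643)*(-20193927/410) = -1624490690385641/3641210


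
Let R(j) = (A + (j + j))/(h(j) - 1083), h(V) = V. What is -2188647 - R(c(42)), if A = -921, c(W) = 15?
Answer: -779158629/356 ≈ -2.1886e+6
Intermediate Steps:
R(j) = (-921 + 2*j)/(-1083 + j) (R(j) = (-921 + (j + j))/(j - 1083) = (-921 + 2*j)/(-1083 + j))
-2188647 - R(c(42)) = -2188647 - (-921 + 2*15)/(-1083 + 15) = -2188647 - (-921 + 30)/(-1068) = -2188647 - (-1)*(-891)/1068 = -2188647 - 1*297/356 = -2188647 - 297/356 = -779158629/356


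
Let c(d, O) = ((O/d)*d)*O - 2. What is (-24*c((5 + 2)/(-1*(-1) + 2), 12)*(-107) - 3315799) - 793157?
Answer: -3744300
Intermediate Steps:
c(d, O) = -2 + O**2 (c(d, O) = O*O - 2 = O**2 - 2 = -2 + O**2)
(-24*c((5 + 2)/(-1*(-1) + 2), 12)*(-107) - 3315799) - 793157 = (-24*(-2 + 12**2)*(-107) - 3315799) - 793157 = (-24*(-2 + 144)*(-107) - 3315799) - 793157 = (-24*142*(-107) - 3315799) - 793157 = (-3408*(-107) - 3315799) - 793157 = (364656 - 3315799) - 793157 = -2951143 - 793157 = -3744300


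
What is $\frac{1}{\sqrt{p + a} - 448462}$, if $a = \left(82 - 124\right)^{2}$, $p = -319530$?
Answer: $- \frac{224231}{100559241605} - \frac{i \sqrt{317766}}{201118483210} \approx -2.2298 \cdot 10^{-6} - 2.8029 \cdot 10^{-9} i$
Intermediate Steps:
$a = 1764$ ($a = \left(-42\right)^{2} = 1764$)
$\frac{1}{\sqrt{p + a} - 448462} = \frac{1}{\sqrt{-319530 + 1764} - 448462} = \frac{1}{\sqrt{-317766} - 448462} = \frac{1}{i \sqrt{317766} - 448462} = \frac{1}{-448462 + i \sqrt{317766}}$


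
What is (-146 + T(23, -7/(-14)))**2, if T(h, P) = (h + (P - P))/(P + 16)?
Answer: 22771984/1089 ≈ 20911.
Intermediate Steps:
T(h, P) = h/(16 + P) (T(h, P) = (h + 0)/(16 + P) = h/(16 + P))
(-146 + T(23, -7/(-14)))**2 = (-146 + 23/(16 - 7/(-14)))**2 = (-146 + 23/(16 - 7*(-1/14)))**2 = (-146 + 23/(16 + 1/2))**2 = (-146 + 23/(33/2))**2 = (-146 + 23*(2/33))**2 = (-146 + 46/33)**2 = (-4772/33)**2 = 22771984/1089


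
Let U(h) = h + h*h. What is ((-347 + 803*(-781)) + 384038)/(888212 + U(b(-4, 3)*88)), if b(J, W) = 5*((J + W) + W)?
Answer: -60863/415873 ≈ -0.14635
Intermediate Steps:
b(J, W) = 5*J + 10*W (b(J, W) = 5*(J + 2*W) = 5*J + 10*W)
U(h) = h + h²
((-347 + 803*(-781)) + 384038)/(888212 + U(b(-4, 3)*88)) = ((-347 + 803*(-781)) + 384038)/(888212 + ((5*(-4) + 10*3)*88)*(1 + (5*(-4) + 10*3)*88)) = ((-347 - 627143) + 384038)/(888212 + ((-20 + 30)*88)*(1 + (-20 + 30)*88)) = (-627490 + 384038)/(888212 + (10*88)*(1 + 10*88)) = -243452/(888212 + 880*(1 + 880)) = -243452/(888212 + 880*881) = -243452/(888212 + 775280) = -243452/1663492 = -243452*1/1663492 = -60863/415873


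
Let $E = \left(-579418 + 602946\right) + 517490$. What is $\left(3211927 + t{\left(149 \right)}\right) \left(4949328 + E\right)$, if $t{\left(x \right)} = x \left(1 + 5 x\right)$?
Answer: $18244864476026$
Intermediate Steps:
$E = 541018$ ($E = 23528 + 517490 = 541018$)
$\left(3211927 + t{\left(149 \right)}\right) \left(4949328 + E\right) = \left(3211927 + 149 \left(1 + 5 \cdot 149\right)\right) \left(4949328 + 541018\right) = \left(3211927 + 149 \left(1 + 745\right)\right) 5490346 = \left(3211927 + 149 \cdot 746\right) 5490346 = \left(3211927 + 111154\right) 5490346 = 3323081 \cdot 5490346 = 18244864476026$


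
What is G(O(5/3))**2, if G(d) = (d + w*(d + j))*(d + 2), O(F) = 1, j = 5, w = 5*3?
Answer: 74529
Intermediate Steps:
w = 15
G(d) = (2 + d)*(75 + 16*d) (G(d) = (d + 15*(d + 5))*(d + 2) = (d + 15*(5 + d))*(2 + d) = (d + (75 + 15*d))*(2 + d) = (75 + 16*d)*(2 + d) = (2 + d)*(75 + 16*d))
G(O(5/3))**2 = (150 + 16*1**2 + 107*1)**2 = (150 + 16*1 + 107)**2 = (150 + 16 + 107)**2 = 273**2 = 74529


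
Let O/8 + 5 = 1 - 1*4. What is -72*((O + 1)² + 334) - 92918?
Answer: -402734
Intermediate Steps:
O = -64 (O = -40 + 8*(1 - 1*4) = -40 + 8*(1 - 4) = -40 + 8*(-3) = -40 - 24 = -64)
-72*((O + 1)² + 334) - 92918 = -72*((-64 + 1)² + 334) - 92918 = -72*((-63)² + 334) - 92918 = -72*(3969 + 334) - 92918 = -72*4303 - 92918 = -309816 - 92918 = -402734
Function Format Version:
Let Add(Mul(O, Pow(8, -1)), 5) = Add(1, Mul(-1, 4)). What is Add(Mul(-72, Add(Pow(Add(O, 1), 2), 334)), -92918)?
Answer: -402734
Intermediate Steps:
O = -64 (O = Add(-40, Mul(8, Add(1, Mul(-1, 4)))) = Add(-40, Mul(8, Add(1, -4))) = Add(-40, Mul(8, -3)) = Add(-40, -24) = -64)
Add(Mul(-72, Add(Pow(Add(O, 1), 2), 334)), -92918) = Add(Mul(-72, Add(Pow(Add(-64, 1), 2), 334)), -92918) = Add(Mul(-72, Add(Pow(-63, 2), 334)), -92918) = Add(Mul(-72, Add(3969, 334)), -92918) = Add(Mul(-72, 4303), -92918) = Add(-309816, -92918) = -402734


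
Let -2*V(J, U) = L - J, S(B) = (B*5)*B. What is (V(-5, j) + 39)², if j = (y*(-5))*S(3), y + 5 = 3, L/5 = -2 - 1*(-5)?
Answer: 841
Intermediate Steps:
L = 15 (L = 5*(-2 - 1*(-5)) = 5*(-2 + 5) = 5*3 = 15)
y = -2 (y = -5 + 3 = -2)
S(B) = 5*B² (S(B) = (5*B)*B = 5*B²)
j = 450 (j = (-2*(-5))*(5*3²) = 10*(5*9) = 10*45 = 450)
V(J, U) = -15/2 + J/2 (V(J, U) = -(15 - J)/2 = -15/2 + J/2)
(V(-5, j) + 39)² = ((-15/2 + (½)*(-5)) + 39)² = ((-15/2 - 5/2) + 39)² = (-10 + 39)² = 29² = 841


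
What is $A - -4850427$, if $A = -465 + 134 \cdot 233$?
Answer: $4881184$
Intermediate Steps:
$A = 30757$ ($A = -465 + 31222 = 30757$)
$A - -4850427 = 30757 - -4850427 = 30757 + 4850427 = 4881184$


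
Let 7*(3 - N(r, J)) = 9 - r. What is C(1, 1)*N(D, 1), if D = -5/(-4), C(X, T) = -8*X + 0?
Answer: -106/7 ≈ -15.143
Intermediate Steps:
C(X, T) = -8*X
D = 5/4 (D = -5*(-1/4) = 5/4 ≈ 1.2500)
N(r, J) = 12/7 + r/7 (N(r, J) = 3 - (9 - r)/7 = 3 + (-9/7 + r/7) = 12/7 + r/7)
C(1, 1)*N(D, 1) = (-8*1)*(12/7 + (1/7)*(5/4)) = -8*(12/7 + 5/28) = -8*53/28 = -106/7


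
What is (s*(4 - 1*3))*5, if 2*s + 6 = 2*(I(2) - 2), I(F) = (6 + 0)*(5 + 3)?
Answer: 215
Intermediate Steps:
I(F) = 48 (I(F) = 6*8 = 48)
s = 43 (s = -3 + (2*(48 - 2))/2 = -3 + (2*46)/2 = -3 + (½)*92 = -3 + 46 = 43)
(s*(4 - 1*3))*5 = (43*(4 - 1*3))*5 = (43*(4 - 3))*5 = (43*1)*5 = 43*5 = 215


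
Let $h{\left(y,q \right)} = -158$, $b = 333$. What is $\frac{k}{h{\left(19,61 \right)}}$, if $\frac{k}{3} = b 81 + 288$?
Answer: $- \frac{81783}{158} \approx -517.61$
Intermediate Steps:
$k = 81783$ ($k = 3 \left(333 \cdot 81 + 288\right) = 3 \left(26973 + 288\right) = 3 \cdot 27261 = 81783$)
$\frac{k}{h{\left(19,61 \right)}} = \frac{81783}{-158} = 81783 \left(- \frac{1}{158}\right) = - \frac{81783}{158}$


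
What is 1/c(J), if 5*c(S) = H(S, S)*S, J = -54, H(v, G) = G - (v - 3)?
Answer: -5/162 ≈ -0.030864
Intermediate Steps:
H(v, G) = 3 + G - v (H(v, G) = G - (-3 + v) = G + (3 - v) = 3 + G - v)
c(S) = 3*S/5 (c(S) = ((3 + S - S)*S)/5 = (3*S)/5 = 3*S/5)
1/c(J) = 1/((⅗)*(-54)) = 1/(-162/5) = -5/162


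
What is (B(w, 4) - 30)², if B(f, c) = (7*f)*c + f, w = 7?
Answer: 29929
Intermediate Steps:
B(f, c) = f + 7*c*f (B(f, c) = 7*c*f + f = f + 7*c*f)
(B(w, 4) - 30)² = (7*(1 + 7*4) - 30)² = (7*(1 + 28) - 30)² = (7*29 - 30)² = (203 - 30)² = 173² = 29929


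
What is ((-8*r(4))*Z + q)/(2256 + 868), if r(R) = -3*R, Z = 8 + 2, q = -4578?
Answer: -1809/1562 ≈ -1.1581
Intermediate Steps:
Z = 10
((-8*r(4))*Z + q)/(2256 + 868) = (-(-24)*4*10 - 4578)/(2256 + 868) = (-8*(-12)*10 - 4578)/3124 = (96*10 - 4578)*(1/3124) = (960 - 4578)*(1/3124) = -3618*1/3124 = -1809/1562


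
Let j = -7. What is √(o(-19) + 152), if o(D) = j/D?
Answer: √55005/19 ≈ 12.344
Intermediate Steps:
o(D) = -7/D
√(o(-19) + 152) = √(-7/(-19) + 152) = √(-7*(-1/19) + 152) = √(7/19 + 152) = √(2895/19) = √55005/19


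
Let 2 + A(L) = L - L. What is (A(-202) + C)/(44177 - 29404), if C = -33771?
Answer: -33773/14773 ≈ -2.2861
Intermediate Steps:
A(L) = -2 (A(L) = -2 + (L - L) = -2 + 0 = -2)
(A(-202) + C)/(44177 - 29404) = (-2 - 33771)/(44177 - 29404) = -33773/14773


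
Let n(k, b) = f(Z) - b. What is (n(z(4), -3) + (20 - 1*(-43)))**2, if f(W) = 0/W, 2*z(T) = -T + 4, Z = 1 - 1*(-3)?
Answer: 4356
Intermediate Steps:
Z = 4 (Z = 1 + 3 = 4)
z(T) = 2 - T/2 (z(T) = (-T + 4)/2 = (4 - T)/2 = 2 - T/2)
f(W) = 0
n(k, b) = -b (n(k, b) = 0 - b = -b)
(n(z(4), -3) + (20 - 1*(-43)))**2 = (-1*(-3) + (20 - 1*(-43)))**2 = (3 + (20 + 43))**2 = (3 + 63)**2 = 66**2 = 4356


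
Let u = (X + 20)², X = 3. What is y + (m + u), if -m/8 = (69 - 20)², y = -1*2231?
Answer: -20910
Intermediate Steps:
y = -2231
u = 529 (u = (3 + 20)² = 23² = 529)
m = -19208 (m = -8*(69 - 20)² = -8*49² = -8*2401 = -19208)
y + (m + u) = -2231 + (-19208 + 529) = -2231 - 18679 = -20910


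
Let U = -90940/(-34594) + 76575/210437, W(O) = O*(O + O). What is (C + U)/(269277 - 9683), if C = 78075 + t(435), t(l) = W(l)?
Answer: 830864691743195/472451837025833 ≈ 1.7586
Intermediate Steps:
W(O) = 2*O² (W(O) = O*(2*O) = 2*O²)
t(l) = 2*l²
U = 10893088165/3639928789 (U = -90940*(-1/34594) + 76575*(1/210437) = 45470/17297 + 76575/210437 = 10893088165/3639928789 ≈ 2.9927)
C = 456525 (C = 78075 + 2*435² = 78075 + 2*189225 = 78075 + 378450 = 456525)
(C + U)/(269277 - 9683) = (456525 + 10893088165/3639928789)/(269277 - 9683) = (1661729383486390/3639928789)/259594 = (1661729383486390/3639928789)*(1/259594) = 830864691743195/472451837025833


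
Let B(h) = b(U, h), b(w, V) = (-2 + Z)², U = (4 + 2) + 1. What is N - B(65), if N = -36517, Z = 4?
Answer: -36521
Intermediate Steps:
U = 7 (U = 6 + 1 = 7)
b(w, V) = 4 (b(w, V) = (-2 + 4)² = 2² = 4)
B(h) = 4
N - B(65) = -36517 - 1*4 = -36517 - 4 = -36521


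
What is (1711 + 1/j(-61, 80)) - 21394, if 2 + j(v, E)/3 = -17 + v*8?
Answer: -29937844/1521 ≈ -19683.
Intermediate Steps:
j(v, E) = -57 + 24*v (j(v, E) = -6 + 3*(-17 + v*8) = -6 + 3*(-17 + 8*v) = -6 + (-51 + 24*v) = -57 + 24*v)
(1711 + 1/j(-61, 80)) - 21394 = (1711 + 1/(-57 + 24*(-61))) - 21394 = (1711 + 1/(-57 - 1464)) - 21394 = (1711 + 1/(-1521)) - 21394 = (1711 - 1/1521) - 21394 = 2602430/1521 - 21394 = -29937844/1521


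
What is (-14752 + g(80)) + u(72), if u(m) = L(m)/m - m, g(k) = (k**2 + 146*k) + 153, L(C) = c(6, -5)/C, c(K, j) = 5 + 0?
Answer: 17672261/5184 ≈ 3409.0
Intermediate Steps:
c(K, j) = 5
L(C) = 5/C
g(k) = 153 + k**2 + 146*k
u(m) = -m + 5/m**2 (u(m) = (5/m)/m - m = 5/m**2 - m = -m + 5/m**2)
(-14752 + g(80)) + u(72) = (-14752 + (153 + 80**2 + 146*80)) + (-1*72 + 5/72**2) = (-14752 + (153 + 6400 + 11680)) + (-72 + 5*(1/5184)) = (-14752 + 18233) + (-72 + 5/5184) = 3481 - 373243/5184 = 17672261/5184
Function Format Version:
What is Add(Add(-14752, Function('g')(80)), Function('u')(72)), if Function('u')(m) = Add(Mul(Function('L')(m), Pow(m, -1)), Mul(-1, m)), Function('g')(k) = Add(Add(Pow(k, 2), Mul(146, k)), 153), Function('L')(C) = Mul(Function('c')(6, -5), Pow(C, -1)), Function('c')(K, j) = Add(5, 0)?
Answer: Rational(17672261, 5184) ≈ 3409.0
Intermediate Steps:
Function('c')(K, j) = 5
Function('L')(C) = Mul(5, Pow(C, -1))
Function('g')(k) = Add(153, Pow(k, 2), Mul(146, k))
Function('u')(m) = Add(Mul(-1, m), Mul(5, Pow(m, -2))) (Function('u')(m) = Add(Mul(Mul(5, Pow(m, -1)), Pow(m, -1)), Mul(-1, m)) = Add(Mul(5, Pow(m, -2)), Mul(-1, m)) = Add(Mul(-1, m), Mul(5, Pow(m, -2))))
Add(Add(-14752, Function('g')(80)), Function('u')(72)) = Add(Add(-14752, Add(153, Pow(80, 2), Mul(146, 80))), Add(Mul(-1, 72), Mul(5, Pow(72, -2)))) = Add(Add(-14752, Add(153, 6400, 11680)), Add(-72, Mul(5, Rational(1, 5184)))) = Add(Add(-14752, 18233), Add(-72, Rational(5, 5184))) = Add(3481, Rational(-373243, 5184)) = Rational(17672261, 5184)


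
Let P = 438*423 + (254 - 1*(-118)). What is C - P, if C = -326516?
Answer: -512162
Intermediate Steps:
P = 185646 (P = 185274 + (254 + 118) = 185274 + 372 = 185646)
C - P = -326516 - 1*185646 = -326516 - 185646 = -512162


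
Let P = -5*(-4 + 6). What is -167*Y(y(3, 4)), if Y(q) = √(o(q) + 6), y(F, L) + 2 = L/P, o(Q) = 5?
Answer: -167*√11 ≈ -553.88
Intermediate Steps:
P = -10 (P = -5*2 = -10)
y(F, L) = -2 - L/10 (y(F, L) = -2 + L/(-10) = -2 + L*(-⅒) = -2 - L/10)
Y(q) = √11 (Y(q) = √(5 + 6) = √11)
-167*Y(y(3, 4)) = -167*√11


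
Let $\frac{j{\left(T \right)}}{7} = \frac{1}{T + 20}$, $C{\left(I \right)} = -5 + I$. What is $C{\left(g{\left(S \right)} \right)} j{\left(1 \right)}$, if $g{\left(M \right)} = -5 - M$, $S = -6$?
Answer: $- \frac{4}{3} \approx -1.3333$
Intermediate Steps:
$j{\left(T \right)} = \frac{7}{20 + T}$ ($j{\left(T \right)} = \frac{7}{T + 20} = \frac{7}{20 + T}$)
$C{\left(g{\left(S \right)} \right)} j{\left(1 \right)} = \left(-5 - -1\right) \frac{7}{20 + 1} = \left(-5 + \left(-5 + 6\right)\right) \frac{7}{21} = \left(-5 + 1\right) 7 \cdot \frac{1}{21} = \left(-4\right) \frac{1}{3} = - \frac{4}{3}$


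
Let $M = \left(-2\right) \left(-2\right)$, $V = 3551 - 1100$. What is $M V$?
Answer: $9804$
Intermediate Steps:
$V = 2451$
$M = 4$
$M V = 4 \cdot 2451 = 9804$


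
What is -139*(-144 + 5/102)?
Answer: 2040937/102 ≈ 20009.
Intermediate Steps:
-139*(-144 + 5/102) = -139*(-14683/102) = 2040937/102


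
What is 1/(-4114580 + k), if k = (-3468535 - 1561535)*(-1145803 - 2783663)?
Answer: 1/19765484928040 ≈ 5.0593e-14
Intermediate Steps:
k = 19765489042620 (k = -5030070*(-3929466) = 19765489042620)
1/(-4114580 + k) = 1/(-4114580 + 19765489042620) = 1/19765484928040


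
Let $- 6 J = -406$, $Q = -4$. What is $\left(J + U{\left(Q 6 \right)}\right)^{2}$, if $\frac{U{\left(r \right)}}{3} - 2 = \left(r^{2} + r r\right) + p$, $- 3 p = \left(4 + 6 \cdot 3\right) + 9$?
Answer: $\frac{110166016}{9} \approx 1.2241 \cdot 10^{7}$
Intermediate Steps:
$p = - \frac{31}{3}$ ($p = - \frac{\left(4 + 6 \cdot 3\right) + 9}{3} = - \frac{\left(4 + 18\right) + 9}{3} = - \frac{22 + 9}{3} = \left(- \frac{1}{3}\right) 31 = - \frac{31}{3} \approx -10.333$)
$J = \frac{203}{3}$ ($J = \left(- \frac{1}{6}\right) \left(-406\right) = \frac{203}{3} \approx 67.667$)
$U{\left(r \right)} = -25 + 6 r^{2}$ ($U{\left(r \right)} = 6 + 3 \left(\left(r^{2} + r r\right) - \frac{31}{3}\right) = 6 + 3 \left(\left(r^{2} + r^{2}\right) - \frac{31}{3}\right) = 6 + 3 \left(2 r^{2} - \frac{31}{3}\right) = 6 + 3 \left(- \frac{31}{3} + 2 r^{2}\right) = 6 + \left(-31 + 6 r^{2}\right) = -25 + 6 r^{2}$)
$\left(J + U{\left(Q 6 \right)}\right)^{2} = \left(\frac{203}{3} - \left(25 - 6 \left(\left(-4\right) 6\right)^{2}\right)\right)^{2} = \left(\frac{203}{3} - \left(25 - 6 \left(-24\right)^{2}\right)\right)^{2} = \left(\frac{203}{3} + \left(-25 + 6 \cdot 576\right)\right)^{2} = \left(\frac{203}{3} + \left(-25 + 3456\right)\right)^{2} = \left(\frac{203}{3} + 3431\right)^{2} = \left(\frac{10496}{3}\right)^{2} = \frac{110166016}{9}$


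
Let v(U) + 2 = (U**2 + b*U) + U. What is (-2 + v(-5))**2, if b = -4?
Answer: 1296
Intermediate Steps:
v(U) = -2 + U**2 - 3*U (v(U) = -2 + ((U**2 - 4*U) + U) = -2 + (U**2 - 3*U) = -2 + U**2 - 3*U)
(-2 + v(-5))**2 = (-2 + (-2 + (-5)**2 - 3*(-5)))**2 = (-2 + (-2 + 25 + 15))**2 = (-2 + 38)**2 = 36**2 = 1296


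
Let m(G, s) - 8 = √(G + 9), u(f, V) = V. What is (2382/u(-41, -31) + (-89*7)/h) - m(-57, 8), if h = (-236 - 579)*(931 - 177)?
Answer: -1616141987/19049810 - 4*I*√3 ≈ -84.838 - 6.9282*I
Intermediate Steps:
m(G, s) = 8 + √(9 + G) (m(G, s) = 8 + √(G + 9) = 8 + √(9 + G))
h = -614510 (h = -815*754 = -614510)
(2382/u(-41, -31) + (-89*7)/h) - m(-57, 8) = (2382/(-31) - 89*7/(-614510)) - (8 + √(9 - 57)) = (2382*(-1/31) - 623*(-1/614510)) - (8 + √(-48)) = (-2382/31 + 623/614510) - (8 + 4*I*√3) = -1463743507/19049810 + (-8 - 4*I*√3) = -1616141987/19049810 - 4*I*√3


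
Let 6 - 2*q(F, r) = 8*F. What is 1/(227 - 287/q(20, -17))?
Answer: 11/2538 ≈ 0.0043341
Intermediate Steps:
q(F, r) = 3 - 4*F
1/(227 - 287/q(20, -17)) = 1/(227 - 287/(3 - 4*20)) = 1/(227 - 287/(3 - 80)) = 1/(227 - 287/(-77)) = 1/(227 - 287*(-1/77)) = 1/(227 + 41/11) = 1/(2538/11) = 11/2538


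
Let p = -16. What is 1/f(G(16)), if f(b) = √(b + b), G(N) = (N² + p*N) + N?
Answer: √2/8 ≈ 0.17678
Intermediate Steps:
G(N) = N² - 15*N (G(N) = (N² - 16*N) + N = N² - 15*N)
f(b) = √2*√b (f(b) = √(2*b) = √2*√b)
1/f(G(16)) = 1/(√2*√(16*(-15 + 16))) = 1/(√2*√(16*1)) = 1/(√2*√16) = 1/(√2*4) = 1/(4*√2) = √2/8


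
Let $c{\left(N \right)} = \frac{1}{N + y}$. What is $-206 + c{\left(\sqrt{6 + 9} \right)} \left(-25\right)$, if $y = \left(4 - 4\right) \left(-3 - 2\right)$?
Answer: $-206 - \frac{5 \sqrt{15}}{3} \approx -212.46$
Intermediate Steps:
$y = 0$ ($y = 0 \left(-5\right) = 0$)
$c{\left(N \right)} = \frac{1}{N}$ ($c{\left(N \right)} = \frac{1}{N + 0} = \frac{1}{N}$)
$-206 + c{\left(\sqrt{6 + 9} \right)} \left(-25\right) = -206 + \frac{1}{\sqrt{6 + 9}} \left(-25\right) = -206 + \frac{1}{\sqrt{15}} \left(-25\right) = -206 + \frac{\sqrt{15}}{15} \left(-25\right) = -206 - \frac{5 \sqrt{15}}{3}$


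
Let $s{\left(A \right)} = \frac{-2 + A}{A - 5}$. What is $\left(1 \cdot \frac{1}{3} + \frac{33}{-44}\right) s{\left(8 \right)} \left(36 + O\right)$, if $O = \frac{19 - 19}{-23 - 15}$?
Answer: $-30$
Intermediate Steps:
$O = 0$ ($O = \frac{0}{-38} = 0 \left(- \frac{1}{38}\right) = 0$)
$s{\left(A \right)} = \frac{-2 + A}{-5 + A}$
$\left(1 \cdot \frac{1}{3} + \frac{33}{-44}\right) s{\left(8 \right)} \left(36 + O\right) = \left(1 \cdot \frac{1}{3} + \frac{33}{-44}\right) \frac{-2 + 8}{-5 + 8} \left(36 + 0\right) = \left(1 \cdot \frac{1}{3} + 33 \left(- \frac{1}{44}\right)\right) \frac{1}{3} \cdot 6 \cdot 36 = \left(\frac{1}{3} - \frac{3}{4}\right) \frac{1}{3} \cdot 6 \cdot 36 = - \frac{5 \cdot 2 \cdot 36}{12} = \left(- \frac{5}{12}\right) 72 = -30$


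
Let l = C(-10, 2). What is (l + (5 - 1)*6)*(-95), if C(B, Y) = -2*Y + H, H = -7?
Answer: -1235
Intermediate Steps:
C(B, Y) = -7 - 2*Y (C(B, Y) = -2*Y - 7 = -7 - 2*Y)
l = -11 (l = -7 - 2*2 = -7 - 4 = -11)
(l + (5 - 1)*6)*(-95) = (-11 + (5 - 1)*6)*(-95) = (-11 + 4*6)*(-95) = (-11 + 24)*(-95) = 13*(-95) = -1235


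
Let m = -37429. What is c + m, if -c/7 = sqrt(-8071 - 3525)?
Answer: -37429 - 14*I*sqrt(2899) ≈ -37429.0 - 753.79*I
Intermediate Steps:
c = -14*I*sqrt(2899) (c = -7*sqrt(-8071 - 3525) = -14*I*sqrt(2899) ≈ -753.79*I)
c + m = -14*I*sqrt(2899) - 37429 = -37429 - 14*I*sqrt(2899)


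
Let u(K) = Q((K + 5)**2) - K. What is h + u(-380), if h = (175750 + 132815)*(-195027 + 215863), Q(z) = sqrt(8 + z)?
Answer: 6429260720 + sqrt(140633) ≈ 6.4293e+9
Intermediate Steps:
u(K) = sqrt(8 + (5 + K)**2) - K (u(K) = sqrt(8 + (K + 5)**2) - K = sqrt(8 + (5 + K)**2) - K)
h = 6429260340 (h = 308565*20836 = 6429260340)
h + u(-380) = 6429260340 + (sqrt(8 + (5 - 380)**2) - 1*(-380)) = 6429260340 + (sqrt(8 + (-375)**2) + 380) = 6429260340 + (sqrt(8 + 140625) + 380) = 6429260340 + (sqrt(140633) + 380) = 6429260340 + (380 + sqrt(140633)) = 6429260720 + sqrt(140633)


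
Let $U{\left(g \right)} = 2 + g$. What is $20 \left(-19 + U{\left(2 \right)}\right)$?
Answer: $-300$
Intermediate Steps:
$20 \left(-19 + U{\left(2 \right)}\right) = 20 \left(-19 + \left(2 + 2\right)\right) = 20 \left(-19 + 4\right) = 20 \left(-15\right) = -300$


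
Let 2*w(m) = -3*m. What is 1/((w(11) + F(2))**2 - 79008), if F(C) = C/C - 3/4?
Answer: -16/1259903 ≈ -1.2699e-5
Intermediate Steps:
w(m) = -3*m/2 (w(m) = (-3*m)/2 = -3*m/2)
F(C) = 1/4 (F(C) = 1 - 3*1/4 = 1 - 3/4 = 1/4)
1/((w(11) + F(2))**2 - 79008) = 1/((-3/2*11 + 1/4)**2 - 79008) = 1/((-33/2 + 1/4)**2 - 79008) = 1/((-65/4)**2 - 79008) = 1/(4225/16 - 79008) = 1/(-1259903/16) = -16/1259903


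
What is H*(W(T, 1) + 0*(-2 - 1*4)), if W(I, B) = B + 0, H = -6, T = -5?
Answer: -6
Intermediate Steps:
W(I, B) = B
H*(W(T, 1) + 0*(-2 - 1*4)) = -6*(1 + 0*(-2 - 1*4)) = -6*(1 + 0*(-2 - 4)) = -6*(1 + 0*(-6)) = -6*(1 + 0) = -6*1 = -6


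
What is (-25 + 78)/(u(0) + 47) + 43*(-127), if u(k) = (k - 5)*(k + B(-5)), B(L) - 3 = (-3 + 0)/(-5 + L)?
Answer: -333015/61 ≈ -5459.3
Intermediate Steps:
B(L) = 3 - 3/(-5 + L) (B(L) = 3 + (-3 + 0)/(-5 + L) = 3 - 3/(-5 + L))
u(k) = (-5 + k)*(33/10 + k) (u(k) = (k - 5)*(k + 3*(-6 - 5)/(-5 - 5)) = (-5 + k)*(k + 3*(-11)/(-10)) = (-5 + k)*(k + 3*(-⅒)*(-11)) = (-5 + k)*(k + 33/10) = (-5 + k)*(33/10 + k))
(-25 + 78)/(u(0) + 47) + 43*(-127) = (-25 + 78)/((-33/2 + 0² - 17/10*0) + 47) + 43*(-127) = 53/((-33/2 + 0 + 0) + 47) - 5461 = 53/(-33/2 + 47) - 5461 = 53/(61/2) - 5461 = 53*(2/61) - 5461 = 106/61 - 5461 = -333015/61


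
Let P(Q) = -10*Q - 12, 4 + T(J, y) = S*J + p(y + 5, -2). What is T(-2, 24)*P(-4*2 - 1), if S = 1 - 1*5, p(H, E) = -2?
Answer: 156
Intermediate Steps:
S = -4 (S = 1 - 5 = -4)
T(J, y) = -6 - 4*J (T(J, y) = -4 + (-4*J - 2) = -4 + (-2 - 4*J) = -6 - 4*J)
P(Q) = -12 - 10*Q
T(-2, 24)*P(-4*2 - 1) = (-6 - 4*(-2))*(-12 - 10*(-4*2 - 1)) = (-6 + 8)*(-12 - 10*(-8 - 1)) = 2*(-12 - 10*(-9)) = 2*(-12 + 90) = 2*78 = 156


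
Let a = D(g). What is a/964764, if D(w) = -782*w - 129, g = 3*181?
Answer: -47195/107196 ≈ -0.44027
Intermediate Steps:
g = 543
D(w) = -129 - 782*w
a = -424755 (a = -129 - 782*543 = -129 - 424626 = -424755)
a/964764 = -424755/964764 = -424755*1/964764 = -47195/107196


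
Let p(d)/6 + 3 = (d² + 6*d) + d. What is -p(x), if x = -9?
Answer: -90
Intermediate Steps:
p(d) = -18 + 6*d² + 42*d (p(d) = -18 + 6*((d² + 6*d) + d) = -18 + 6*(d² + 7*d) = -18 + (6*d² + 42*d) = -18 + 6*d² + 42*d)
-p(x) = -(-18 + 6*(-9)² + 42*(-9)) = -(-18 + 6*81 - 378) = -(-18 + 486 - 378) = -1*90 = -90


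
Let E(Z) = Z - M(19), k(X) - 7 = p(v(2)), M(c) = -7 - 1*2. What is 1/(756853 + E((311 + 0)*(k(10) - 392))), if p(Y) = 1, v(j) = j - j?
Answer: 1/637438 ≈ 1.5688e-6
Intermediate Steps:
v(j) = 0
M(c) = -9 (M(c) = -7 - 2 = -9)
k(X) = 8 (k(X) = 7 + 1 = 8)
E(Z) = 9 + Z (E(Z) = Z - 1*(-9) = Z + 9 = 9 + Z)
1/(756853 + E((311 + 0)*(k(10) - 392))) = 1/(756853 + (9 + (311 + 0)*(8 - 392))) = 1/(756853 + (9 + 311*(-384))) = 1/(756853 + (9 - 119424)) = 1/(756853 - 119415) = 1/637438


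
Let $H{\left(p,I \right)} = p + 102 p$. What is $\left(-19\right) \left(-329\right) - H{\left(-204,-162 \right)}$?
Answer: $27263$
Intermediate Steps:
$H{\left(p,I \right)} = 103 p$
$\left(-19\right) \left(-329\right) - H{\left(-204,-162 \right)} = \left(-19\right) \left(-329\right) - 103 \left(-204\right) = 6251 - -21012 = 6251 + 21012 = 27263$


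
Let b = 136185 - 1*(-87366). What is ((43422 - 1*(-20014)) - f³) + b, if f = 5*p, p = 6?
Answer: 259987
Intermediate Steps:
b = 223551 (b = 136185 + 87366 = 223551)
f = 30 (f = 5*6 = 30)
((43422 - 1*(-20014)) - f³) + b = ((43422 - 1*(-20014)) - 1*30³) + 223551 = ((43422 + 20014) - 1*27000) + 223551 = (63436 - 27000) + 223551 = 36436 + 223551 = 259987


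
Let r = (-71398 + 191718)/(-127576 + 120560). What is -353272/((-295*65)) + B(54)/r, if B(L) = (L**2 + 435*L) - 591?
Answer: -85760818249/57678400 ≈ -1486.9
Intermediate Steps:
B(L) = -591 + L**2 + 435*L
r = -15040/877 (r = 120320/(-7016) = 120320*(-1/7016) = -15040/877 ≈ -17.149)
-353272/((-295*65)) + B(54)/r = -353272/((-295*65)) + (-591 + 54**2 + 435*54)/(-15040/877) = -353272/(-19175) + (-591 + 2916 + 23490)*(-877/15040) = -353272*(-1/19175) + 25815*(-877/15040) = 353272/19175 - 4527951/3008 = -85760818249/57678400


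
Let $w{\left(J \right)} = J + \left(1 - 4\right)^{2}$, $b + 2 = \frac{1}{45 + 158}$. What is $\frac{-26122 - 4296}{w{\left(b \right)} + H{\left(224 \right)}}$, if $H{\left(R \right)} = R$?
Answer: $- \frac{3087427}{23447} \approx -131.68$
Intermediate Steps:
$b = - \frac{405}{203}$ ($b = -2 + \frac{1}{45 + 158} = -2 + \frac{1}{203} = - \frac{405}{203} \approx -1.9951$)
$w{\left(J \right)} = 9 + J$ ($w{\left(J \right)} = J + \left(-3\right)^{2} = J + 9 = 9 + J$)
$\frac{-26122 - 4296}{w{\left(b \right)} + H{\left(224 \right)}} = \frac{-26122 - 4296}{\left(9 - \frac{405}{203}\right) + 224} = - \frac{30418}{\frac{1422}{203} + 224} = - \frac{30418}{\frac{46894}{203}} = \left(-30418\right) \frac{203}{46894} = - \frac{3087427}{23447}$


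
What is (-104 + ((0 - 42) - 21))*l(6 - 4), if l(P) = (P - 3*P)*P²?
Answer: 2672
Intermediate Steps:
l(P) = -2*P³ (l(P) = (-2*P)*P² = -2*P³)
(-104 + ((0 - 42) - 21))*l(6 - 4) = (-104 + ((0 - 42) - 21))*(-2*(6 - 4)³) = (-104 + (-42 - 21))*(-2*2³) = (-104 - 63)*(-2*8) = -167*(-16) = 2672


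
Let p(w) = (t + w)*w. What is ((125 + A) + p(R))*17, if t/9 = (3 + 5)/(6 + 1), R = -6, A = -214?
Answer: -13651/7 ≈ -1950.1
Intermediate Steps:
t = 72/7 (t = 9*((3 + 5)/(6 + 1)) = 9*(8/7) = 72/7 ≈ 10.286)
p(w) = w*(72/7 + w) (p(w) = (72/7 + w)*w = w*(72/7 + w))
((125 + A) + p(R))*17 = ((125 - 214) + (⅐)*(-6)*(72 + 7*(-6)))*17 = (-89 + (⅐)*(-6)*(72 - 42))*17 = (-89 + (⅐)*(-6)*30)*17 = (-89 - 180/7)*17 = -803/7*17 = -13651/7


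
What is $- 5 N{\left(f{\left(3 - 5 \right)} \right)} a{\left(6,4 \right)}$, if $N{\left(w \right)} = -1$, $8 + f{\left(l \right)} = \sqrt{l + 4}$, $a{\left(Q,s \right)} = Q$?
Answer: $30$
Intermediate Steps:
$f{\left(l \right)} = -8 + \sqrt{4 + l}$ ($f{\left(l \right)} = -8 + \sqrt{l + 4} = -8 + \sqrt{4 + l}$)
$- 5 N{\left(f{\left(3 - 5 \right)} \right)} a{\left(6,4 \right)} = \left(-5\right) \left(-1\right) 6 = 5 \cdot 6 = 30$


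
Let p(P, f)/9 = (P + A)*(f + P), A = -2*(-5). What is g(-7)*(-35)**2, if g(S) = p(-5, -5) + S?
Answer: -559825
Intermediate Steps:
A = 10
p(P, f) = 9*(10 + P)*(P + f) (p(P, f) = 9*((P + 10)*(f + P)) = 9*((10 + P)*(P + f)) = 9*(10 + P)*(P + f))
g(S) = -450 + S (g(S) = (9*(-5)**2 + 90*(-5) + 90*(-5) + 9*(-5)*(-5)) + S = (9*25 - 450 - 450 + 225) + S = (225 - 450 - 450 + 225) + S = -450 + S)
g(-7)*(-35)**2 = (-450 - 7)*(-35)**2 = -457*1225 = -559825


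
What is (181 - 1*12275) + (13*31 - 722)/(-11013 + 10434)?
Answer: -7002107/579 ≈ -12093.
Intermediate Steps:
(181 - 1*12275) + (13*31 - 722)/(-11013 + 10434) = (181 - 12275) + (403 - 722)/(-579) = -12094 - 319*(-1/579) = -12094 + 319/579 = -7002107/579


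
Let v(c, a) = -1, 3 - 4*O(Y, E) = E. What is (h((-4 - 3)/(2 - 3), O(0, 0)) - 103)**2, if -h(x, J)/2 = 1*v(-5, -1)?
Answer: 10201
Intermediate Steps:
O(Y, E) = 3/4 - E/4
h(x, J) = 2 (h(x, J) = -2*(-1) = 2)
(h((-4 - 3)/(2 - 3), O(0, 0)) - 103)**2 = (2 - 103)**2 = (-101)**2 = 10201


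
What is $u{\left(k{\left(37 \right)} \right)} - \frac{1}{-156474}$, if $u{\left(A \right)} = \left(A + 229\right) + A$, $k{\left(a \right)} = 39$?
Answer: $\frac{48037519}{156474} \approx 307.0$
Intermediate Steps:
$u{\left(A \right)} = 229 + 2 A$ ($u{\left(A \right)} = \left(229 + A\right) + A = 229 + 2 A$)
$u{\left(k{\left(37 \right)} \right)} - \frac{1}{-156474} = \left(229 + 2 \cdot 39\right) - \frac{1}{-156474} = \left(229 + 78\right) - - \frac{1}{156474} = 307 + \frac{1}{156474} = \frac{48037519}{156474}$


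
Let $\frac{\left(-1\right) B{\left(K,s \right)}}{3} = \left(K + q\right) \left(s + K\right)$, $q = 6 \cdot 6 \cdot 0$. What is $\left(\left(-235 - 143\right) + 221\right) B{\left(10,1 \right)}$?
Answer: $51810$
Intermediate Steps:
$q = 0$ ($q = 36 \cdot 0 = 0$)
$B{\left(K,s \right)} = - 3 K \left(K + s\right)$ ($B{\left(K,s \right)} = - 3 \left(K + 0\right) \left(s + K\right) = - 3 K \left(K + s\right)$)
$\left(\left(-235 - 143\right) + 221\right) B{\left(10,1 \right)} = \left(\left(-235 - 143\right) + 221\right) 3 \cdot 10 \left(\left(-1\right) 10 - 1\right) = \left(\left(-235 - 143\right) + 221\right) 3 \cdot 10 \left(-10 - 1\right) = \left(-378 + 221\right) 3 \cdot 10 \left(-11\right) = \left(-157\right) \left(-330\right) = 51810$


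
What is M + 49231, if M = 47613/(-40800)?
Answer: 669525729/13600 ≈ 49230.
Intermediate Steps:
M = -15871/13600 (M = 47613*(-1/40800) = -15871/13600 ≈ -1.1670)
M + 49231 = -15871/13600 + 49231 = 669525729/13600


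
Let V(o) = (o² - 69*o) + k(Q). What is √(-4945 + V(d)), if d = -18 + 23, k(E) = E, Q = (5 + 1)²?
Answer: 3*I*√581 ≈ 72.312*I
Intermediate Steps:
Q = 36 (Q = 6² = 36)
d = 5
V(o) = 36 + o² - 69*o (V(o) = (o² - 69*o) + 36 = 36 + o² - 69*o)
√(-4945 + V(d)) = √(-4945 + (36 + 5² - 69*5)) = √(-4945 + (36 + 25 - 345)) = √(-4945 - 284) = √(-5229) = 3*I*√581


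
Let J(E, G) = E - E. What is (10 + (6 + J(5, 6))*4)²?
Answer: 1156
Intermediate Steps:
J(E, G) = 0
(10 + (6 + J(5, 6))*4)² = (10 + (6 + 0)*4)² = (10 + 6*4)² = (10 + 24)² = 34² = 1156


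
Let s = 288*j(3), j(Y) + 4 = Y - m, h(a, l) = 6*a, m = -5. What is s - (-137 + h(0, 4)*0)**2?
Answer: -17617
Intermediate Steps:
j(Y) = 1 + Y (j(Y) = -4 + (Y - 1*(-5)) = -4 + (Y + 5) = -4 + (5 + Y) = 1 + Y)
s = 1152 (s = 288*(1 + 3) = 288*4 = 1152)
s - (-137 + h(0, 4)*0)**2 = 1152 - (-137 + (6*0)*0)**2 = 1152 - (-137 + 0*0)**2 = 1152 - (-137 + 0)**2 = 1152 - 1*(-137)**2 = 1152 - 1*18769 = 1152 - 18769 = -17617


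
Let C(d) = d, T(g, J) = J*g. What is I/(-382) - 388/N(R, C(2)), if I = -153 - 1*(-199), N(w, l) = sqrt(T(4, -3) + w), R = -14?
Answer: -23/191 + 194*I*sqrt(26)/13 ≈ -0.12042 + 76.093*I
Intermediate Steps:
N(w, l) = sqrt(-12 + w) (N(w, l) = sqrt(-3*4 + w) = sqrt(-12 + w))
I = 46 (I = -153 + 199 = 46)
I/(-382) - 388/N(R, C(2)) = 46/(-382) - 388/sqrt(-12 - 14) = 46*(-1/382) - 388*(-I*sqrt(26)/26) = -23/191 - 388*(-I*sqrt(26)/26) = -23/191 - (-194)*I*sqrt(26)/13 = -23/191 + 194*I*sqrt(26)/13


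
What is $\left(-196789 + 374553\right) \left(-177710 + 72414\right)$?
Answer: $-18717838144$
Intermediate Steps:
$\left(-196789 + 374553\right) \left(-177710 + 72414\right) = 177764 \left(-105296\right) = -18717838144$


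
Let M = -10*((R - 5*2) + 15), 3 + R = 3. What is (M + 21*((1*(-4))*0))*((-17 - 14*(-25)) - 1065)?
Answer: 36600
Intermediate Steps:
R = 0 (R = -3 + 3 = 0)
M = -50 (M = -10*((0 - 5*2) + 15) = -10*((0 - 10) + 15) = -10*(-10 + 15) = -10*5 = -50)
(M + 21*((1*(-4))*0))*((-17 - 14*(-25)) - 1065) = (-50 + 21*((1*(-4))*0))*((-17 - 14*(-25)) - 1065) = (-50 + 21*(-4*0))*((-17 + 350) - 1065) = (-50 + 21*0)*(333 - 1065) = (-50 + 0)*(-732) = -50*(-732) = 36600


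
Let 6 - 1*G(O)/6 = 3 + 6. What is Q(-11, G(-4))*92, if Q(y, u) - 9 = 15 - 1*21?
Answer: 276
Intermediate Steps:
G(O) = -18 (G(O) = 36 - 6*(3 + 6) = 36 - 6*9 = 36 - 54 = -18)
Q(y, u) = 3 (Q(y, u) = 9 + (15 - 1*21) = 9 + (15 - 21) = 9 - 6 = 3)
Q(-11, G(-4))*92 = 3*92 = 276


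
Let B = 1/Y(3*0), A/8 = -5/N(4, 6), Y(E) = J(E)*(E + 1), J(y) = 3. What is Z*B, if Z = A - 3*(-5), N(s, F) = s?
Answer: 5/3 ≈ 1.6667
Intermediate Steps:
Y(E) = 3 + 3*E (Y(E) = 3*(E + 1) = 3*(1 + E) = 3 + 3*E)
A = -10 (A = 8*(-5/4) = -10)
B = ⅓ (B = 1/(3 + 3*(3*0)) = 1/(3 + 3*0) = 1/(3 + 0) = 1/3 = ⅓ ≈ 0.33333)
Z = 5 (Z = -10 - 3*(-5) = -10 + 15 = 5)
Z*B = 5*(⅓) = 5/3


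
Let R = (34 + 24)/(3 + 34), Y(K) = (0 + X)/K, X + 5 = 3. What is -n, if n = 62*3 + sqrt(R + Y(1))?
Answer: -186 - 4*I*sqrt(37)/37 ≈ -186.0 - 0.6576*I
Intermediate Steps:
X = -2 (X = -5 + 3 = -2)
Y(K) = -2/K (Y(K) = (0 - 2)/K = -2/K)
R = 58/37 ≈ 1.5676
n = 186 + 4*I*sqrt(37)/37 (n = 62*3 + sqrt(58/37 - 2/1) = 186 + sqrt(58/37 - 2*1) = 186 + sqrt(58/37 - 2) = 186 + sqrt(-16/37) = 186 + 4*I*sqrt(37)/37 ≈ 186.0 + 0.6576*I)
-n = -(186 + 4*I*sqrt(37)/37) = -186 - 4*I*sqrt(37)/37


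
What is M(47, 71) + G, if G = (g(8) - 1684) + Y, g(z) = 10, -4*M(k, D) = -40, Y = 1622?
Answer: -42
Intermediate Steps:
M(k, D) = 10 (M(k, D) = -¼*(-40) = 10)
G = -52 (G = (10 - 1684) + 1622 = -1674 + 1622 = -52)
M(47, 71) + G = 10 - 52 = -42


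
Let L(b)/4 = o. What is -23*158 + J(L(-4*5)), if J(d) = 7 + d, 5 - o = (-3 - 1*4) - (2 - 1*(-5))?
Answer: -3551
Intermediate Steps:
o = 19 (o = 5 - ((-3 - 1*4) - (2 - 1*(-5))) = 5 - ((-3 - 4) - (2 + 5)) = 5 - (-7 - 1*7) = 5 - (-7 - 7) = 5 - 1*(-14) = 5 + 14 = 19)
L(b) = 76 (L(b) = 4*19 = 76)
-23*158 + J(L(-4*5)) = -23*158 + (7 + 76) = -3634 + 83 = -3551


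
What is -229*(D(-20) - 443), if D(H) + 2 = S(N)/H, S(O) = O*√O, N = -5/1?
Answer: 101905 - 229*I*√5/4 ≈ 1.0191e+5 - 128.01*I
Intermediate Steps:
N = -5 (N = -5*1 = -5)
S(O) = O^(3/2)
D(H) = -2 - 5*I*√5/H (D(H) = -2 + (-5)^(3/2)/H = -2 + (-5*I*√5)/H = -2 - 5*I*√5/H)
-229*(D(-20) - 443) = -229*((-2 - 5*I*√5/(-20)) - 443) = -229*((-2 - 5*I*√5*(-1/20)) - 443) = -229*((-2 + I*√5/4) - 443) = -229*(-445 + I*√5/4) = 101905 - 229*I*√5/4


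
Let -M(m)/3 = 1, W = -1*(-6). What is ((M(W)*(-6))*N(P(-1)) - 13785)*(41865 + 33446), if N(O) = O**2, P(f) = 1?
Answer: -1036806537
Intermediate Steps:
W = 6
M(m) = -3 (M(m) = -3*1 = -3)
((M(W)*(-6))*N(P(-1)) - 13785)*(41865 + 33446) = (-3*(-6)*1**2 - 13785)*(41865 + 33446) = (18*1 - 13785)*75311 = (18 - 13785)*75311 = -13767*75311 = -1036806537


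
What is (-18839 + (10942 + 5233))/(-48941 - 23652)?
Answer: 2664/72593 ≈ 0.036698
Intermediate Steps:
(-18839 + (10942 + 5233))/(-48941 - 23652) = (-18839 + 16175)/(-72593) = -2664*(-1/72593) = 2664/72593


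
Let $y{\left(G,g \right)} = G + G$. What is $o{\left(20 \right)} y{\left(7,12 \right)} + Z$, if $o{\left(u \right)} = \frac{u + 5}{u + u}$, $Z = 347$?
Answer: $\frac{1423}{4} \approx 355.75$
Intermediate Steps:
$y{\left(G,g \right)} = 2 G$
$o{\left(u \right)} = \frac{5 + u}{2 u}$
$o{\left(20 \right)} y{\left(7,12 \right)} + Z = \frac{5 + 20}{2 \cdot 20} \cdot 2 \cdot 7 + 347 = \frac{1}{2} \cdot \frac{1}{20} \cdot 25 \cdot 14 + 347 = \frac{5}{8} \cdot 14 + 347 = \frac{35}{4} + 347 = \frac{1423}{4}$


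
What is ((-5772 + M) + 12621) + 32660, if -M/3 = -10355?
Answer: 70574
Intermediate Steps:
M = 31065 (M = -3*(-10355) = 31065)
((-5772 + M) + 12621) + 32660 = ((-5772 + 31065) + 12621) + 32660 = (25293 + 12621) + 32660 = 37914 + 32660 = 70574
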